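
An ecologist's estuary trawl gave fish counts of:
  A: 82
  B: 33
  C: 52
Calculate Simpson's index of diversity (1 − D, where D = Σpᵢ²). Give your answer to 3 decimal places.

Total N = 82+33+52 = 167, so the proportions are 0.49102, 0.1976, 0.31138 (working shown to 5 dp, full precision carried).
D = 0.49102² + 0.1976² + 0.31138² = 0.24110 + 0.03905 + 0.09696 = 0.37710.
So 1 − D = 0.62290, i.e. 0.623 to 3 decimal places.

0.623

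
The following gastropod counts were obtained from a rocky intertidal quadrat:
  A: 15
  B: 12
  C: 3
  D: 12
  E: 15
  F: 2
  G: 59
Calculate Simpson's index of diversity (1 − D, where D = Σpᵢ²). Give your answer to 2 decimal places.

Total N = 15+12+3+12+15+2+59 = 118, so the proportions are 0.1271, 0.1017, 0.0254, 0.1017, 0.1271, 0.0169, 0.5 (working shown to 4 dp, full precision carried).
D = 0.1271² + 0.1017² + 0.0254² + 0.1017² + 0.1271² + 0.0169² + 0.5² = 0.0162 + 0.0103 + 0.0006 + 0.0103 + 0.0162 + 0.0003 + 0.2500 = 0.3039.
So 1 − D = 0.6961, i.e. 0.70 to 2 decimal places.

0.70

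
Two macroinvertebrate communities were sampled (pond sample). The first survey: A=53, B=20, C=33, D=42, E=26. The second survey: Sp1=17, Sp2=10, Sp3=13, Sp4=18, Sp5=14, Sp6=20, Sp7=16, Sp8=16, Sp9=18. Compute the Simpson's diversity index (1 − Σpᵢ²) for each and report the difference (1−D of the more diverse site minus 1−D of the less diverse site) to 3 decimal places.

0.108

The first survey: N=174, proportions 0.3046, 0.11494, 0.18966, 0.24138, 0.14943, giving 1−D = 0.77745 (working shown to 5 dp, full precision carried).
The second survey: N=142, proportions 0.11972, 0.07042, 0.09155, 0.12676, 0.09859, 0.14085, 0.11268, 0.11268, 0.12676, giving 1−D = 0.88524.
Difference = |0.77745 − 0.88524| = 0.10779, i.e. 0.108 to 3 decimal places.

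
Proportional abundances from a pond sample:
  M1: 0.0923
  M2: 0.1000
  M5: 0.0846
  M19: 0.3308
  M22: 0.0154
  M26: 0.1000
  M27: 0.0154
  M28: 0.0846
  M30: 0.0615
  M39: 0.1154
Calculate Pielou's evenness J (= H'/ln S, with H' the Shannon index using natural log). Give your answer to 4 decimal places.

0.8745

H' = −Σ pᵢ ln pᵢ = −((-0.219924) + (-0.230259) + (-0.208947) + (-0.365945) + (-0.064270) + (-0.230259) + (-0.064270) + (-0.208947) + (-0.171506) + (-0.249189)) = 2.013515 (working shown to 6 dp, full precision carried).
With S = 10 species, ln S = 2.302585, so J = 2.013515/2.302585 = 0.874459, i.e. 0.8745 to 4 decimal places.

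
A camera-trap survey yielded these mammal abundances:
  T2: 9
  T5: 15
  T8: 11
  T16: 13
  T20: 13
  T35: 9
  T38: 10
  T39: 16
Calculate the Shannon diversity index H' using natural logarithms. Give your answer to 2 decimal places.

Total N = 9+15+11+13+13+9+10+16 = 96, so the proportions are 0.0938, 0.1562, 0.1146, 0.1354, 0.1354, 0.0938, 0.1042, 0.1667 (working shown to 4 dp, full precision carried).
Each pᵢ ln pᵢ term: 0.0938×(-2.3671)=-0.2219, 0.1562×(-1.8563)=-0.2900, 0.1146×(-2.1665)=-0.2482, 0.1354×(-1.9994)=-0.2708, 0.1354×(-1.9994)=-0.2708, 0.0938×(-2.3671)=-0.2219, 0.1042×(-2.2618)=-0.2356, 0.1667×(-1.7918)=-0.2986.
Sum = -2.0579, so H' = 2.06.

2.06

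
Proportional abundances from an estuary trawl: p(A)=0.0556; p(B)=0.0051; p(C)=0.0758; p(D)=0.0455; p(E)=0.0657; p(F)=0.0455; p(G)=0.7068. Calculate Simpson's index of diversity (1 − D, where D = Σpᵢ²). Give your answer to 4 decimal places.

0.4831

D = 0.0556² + 0.0051² + 0.0758² + 0.0455² + 0.0657² + 0.0455² + 0.7068² = 0.003091 + 0.000026 + 0.005746 + 0.002070 + 0.004316 + 0.002070 + 0.499566 = 0.516886 (working shown to 6 dp, full precision carried).
So 1 − D = 0.483114, i.e. 0.4831 to 4 decimal places.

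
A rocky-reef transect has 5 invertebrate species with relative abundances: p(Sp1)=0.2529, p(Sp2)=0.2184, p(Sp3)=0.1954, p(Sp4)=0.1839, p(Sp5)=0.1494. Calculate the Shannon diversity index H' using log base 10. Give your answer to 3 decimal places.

0.692

Each pᵢ log₁₀ pᵢ term (working shown to 5 dp, full precision carried): 0.2529×(-0.59705)=-0.15099, 0.2184×(-0.66075)=-0.14431, 0.1954×(-0.70908)=-0.13855, 0.1839×(-0.73542)=-0.13524, 0.1494×(-0.82565)=-0.12335.
Sum = -0.69245, so H' = 0.692.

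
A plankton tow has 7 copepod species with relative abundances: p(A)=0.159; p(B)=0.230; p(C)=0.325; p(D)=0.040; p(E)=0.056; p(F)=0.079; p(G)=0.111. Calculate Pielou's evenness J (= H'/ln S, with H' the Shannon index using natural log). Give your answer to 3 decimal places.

H' = −Σ pᵢ ln pᵢ = −((-0.29238) + (-0.33803) + (-0.36528) + (-0.12876) + (-0.16141) + (-0.20053) + (-0.24400)) = 1.73038 (working shown to 5 dp, full precision carried).
With S = 7 species, ln S = 1.94591, so J = 1.73038/1.94591 = 0.88924, i.e. 0.889 to 3 decimal places.

0.889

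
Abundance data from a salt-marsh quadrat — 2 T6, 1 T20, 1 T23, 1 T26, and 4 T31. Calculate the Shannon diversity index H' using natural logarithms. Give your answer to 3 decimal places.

1.427

Total N = 2+1+1+1+4 = 9, so the proportions are 0.22222, 0.11111, 0.11111, 0.11111, 0.44444 (working shown to 5 dp, full precision carried).
Each pᵢ ln pᵢ term: 0.22222×(-1.50408)=-0.33424, 0.11111×(-2.19722)=-0.24414, 0.11111×(-2.19722)=-0.24414, 0.11111×(-2.19722)=-0.24414, 0.44444×(-0.81093)=-0.36041.
Sum = -1.42706, so H' = 1.427.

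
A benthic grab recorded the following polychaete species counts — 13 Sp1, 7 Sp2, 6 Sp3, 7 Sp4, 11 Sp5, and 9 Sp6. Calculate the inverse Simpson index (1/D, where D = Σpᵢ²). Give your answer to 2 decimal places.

5.56

Total N = 13+7+6+7+11+9 = 53, so the proportions are 0.245283, 0.132075, 0.113208, 0.132075, 0.207547, 0.169811 (working shown to 6 dp, full precision carried).
D = 0.245283² + 0.132075² + 0.113208² + 0.132075² + 0.207547² + 0.169811² = 0.060164 + 0.017444 + 0.012816 + 0.017444 + 0.043076 + 0.028836 = 0.179779.
So 1/D = 5.5624, i.e. 5.56 to 2 decimal places.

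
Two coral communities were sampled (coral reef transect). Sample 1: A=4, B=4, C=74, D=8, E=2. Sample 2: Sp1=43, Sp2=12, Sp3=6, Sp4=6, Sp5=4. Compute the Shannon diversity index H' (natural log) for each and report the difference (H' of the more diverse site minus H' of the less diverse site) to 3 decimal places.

Sample 1: N=92, proportions 0.043478, 0.043478, 0.804348, 0.086957, 0.021739, giving H' = 0.743386 (working shown to 6 dp, full precision carried).
Sample 2: N=71, proportions 0.605634, 0.169014, 0.084507, 0.084507, 0.056338, giving H' = 1.183852.
Difference = |0.743386 − 1.183852| = 0.440466, i.e. 0.440 to 3 decimal places.

0.440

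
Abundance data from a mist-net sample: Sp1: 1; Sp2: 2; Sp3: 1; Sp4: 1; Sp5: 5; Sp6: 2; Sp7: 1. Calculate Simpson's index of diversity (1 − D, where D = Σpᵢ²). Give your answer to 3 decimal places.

0.781

Total N = 1+2+1+1+5+2+1 = 13, so the proportions are 0.07692, 0.15385, 0.07692, 0.07692, 0.38462, 0.15385, 0.07692 (working shown to 5 dp, full precision carried).
D = 0.07692² + 0.15385² + 0.07692² + 0.07692² + 0.38462² + 0.15385² + 0.07692² = 0.00592 + 0.02367 + 0.00592 + 0.00592 + 0.14793 + 0.02367 + 0.00592 = 0.21893.
So 1 − D = 0.78107, i.e. 0.781 to 3 decimal places.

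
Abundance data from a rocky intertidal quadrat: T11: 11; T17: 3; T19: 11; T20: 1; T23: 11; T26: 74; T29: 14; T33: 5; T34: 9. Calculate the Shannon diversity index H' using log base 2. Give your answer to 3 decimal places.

Total N = 11+3+11+1+11+74+14+5+9 = 139, so the proportions are 0.07914, 0.02158, 0.07914, 0.00719, 0.07914, 0.53237, 0.10072, 0.03597, 0.06475 (working shown to 5 dp, full precision carried).
Each pᵢ log₂ pᵢ term: 0.07914×(-3.65951)=-0.28960, 0.02158×(-5.53398)=-0.11944, 0.07914×(-3.65951)=-0.28960, 0.00719×(-7.11894)=-0.05122, 0.07914×(-3.65951)=-0.28960, 0.53237×(-0.90949)=-0.48419, 0.10072×(-3.31159)=-0.33354, 0.03597×(-4.79701)=-0.17255, 0.06475×(-3.94902)=-0.25569.
Sum = -2.28543, so H' = 2.285.

2.285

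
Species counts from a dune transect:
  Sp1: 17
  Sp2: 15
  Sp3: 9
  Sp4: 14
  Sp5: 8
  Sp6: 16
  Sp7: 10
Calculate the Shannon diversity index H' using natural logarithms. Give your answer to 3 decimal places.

1.910

Total N = 17+15+9+14+8+16+10 = 89, so the proportions are 0.19101, 0.16854, 0.10112, 0.1573, 0.08989, 0.17978, 0.11236 (working shown to 5 dp, full precision carried).
Each pᵢ ln pᵢ term: 0.19101×(-1.65542)=-0.31620, 0.16854×(-1.78059)=-0.30010, 0.10112×(-2.29141)=-0.23172, 0.1573×(-1.84958)=-0.29095, 0.08989×(-2.40919)=-0.21656, 0.17978×(-1.71605)=-0.30850, 0.11236×(-2.18605)=-0.24562.
Sum = -1.90965, so H' = 1.910.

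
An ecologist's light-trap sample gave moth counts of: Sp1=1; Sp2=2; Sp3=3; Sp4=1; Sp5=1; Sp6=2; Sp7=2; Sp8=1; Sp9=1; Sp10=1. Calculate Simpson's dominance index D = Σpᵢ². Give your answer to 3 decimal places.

0.120

Total N = 1+2+3+1+1+2+2+1+1+1 = 15, so the proportions are 0.06667, 0.13333, 0.2, 0.06667, 0.06667, 0.13333, 0.13333, 0.06667, 0.06667, 0.06667 (working shown to 5 dp, full precision carried).
D = 0.06667² + 0.13333² + 0.2² + 0.06667² + 0.06667² + 0.13333² + 0.13333² + 0.06667² + 0.06667² + 0.06667² = 0.00444 + 0.01778 + 0.04000 + 0.00444 + 0.00444 + 0.01778 + 0.01778 + 0.00444 + 0.00444 + 0.00444 = 0.12000.
To 3 decimal places, D = 0.120.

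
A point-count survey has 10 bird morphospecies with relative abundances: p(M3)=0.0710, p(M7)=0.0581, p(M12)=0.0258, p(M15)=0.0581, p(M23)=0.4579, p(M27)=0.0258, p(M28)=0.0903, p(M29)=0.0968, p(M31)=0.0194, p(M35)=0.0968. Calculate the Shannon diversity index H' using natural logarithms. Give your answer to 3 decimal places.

Each pᵢ ln pᵢ term (working shown to 5 dp, full precision carried): 0.071×(-2.64508)=-0.18780, 0.0581×(-2.84559)=-0.16533, 0.0258×(-3.65738)=-0.09436, 0.0581×(-2.84559)=-0.16533, 0.4579×(-0.78110)=-0.35767, 0.0258×(-3.65738)=-0.09436, 0.0903×(-2.40462)=-0.21714, 0.0968×(-2.33511)=-0.22604, 0.0194×(-3.94248)=-0.07648, 0.0968×(-2.33511)=-0.22604.
Sum = -1.81054, so H' = 1.811.

1.811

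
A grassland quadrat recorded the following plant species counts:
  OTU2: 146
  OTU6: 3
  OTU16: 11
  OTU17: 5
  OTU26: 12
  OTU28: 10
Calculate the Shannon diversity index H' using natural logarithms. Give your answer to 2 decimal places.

Total N = 146+3+11+5+12+10 = 187, so the proportions are 0.7807, 0.016, 0.0588, 0.0267, 0.0642, 0.0535 (working shown to 4 dp, full precision carried).
Each pᵢ ln pᵢ term: 0.7807×(-0.2475)=-0.1932, 0.016×(-4.1325)=-0.0663, 0.0588×(-2.8332)=-0.1667, 0.0267×(-3.6217)=-0.0968, 0.0642×(-2.7462)=-0.1762, 0.0535×(-2.9285)=-0.1566.
Sum = -0.8559, so H' = 0.86.

0.86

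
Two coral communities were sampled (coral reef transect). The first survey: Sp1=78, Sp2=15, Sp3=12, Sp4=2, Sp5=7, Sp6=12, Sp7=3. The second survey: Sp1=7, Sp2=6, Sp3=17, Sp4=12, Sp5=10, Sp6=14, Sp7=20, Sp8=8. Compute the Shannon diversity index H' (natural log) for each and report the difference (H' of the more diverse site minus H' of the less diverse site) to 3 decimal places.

0.696

The first survey: N=129, proportions 0.60465, 0.11628, 0.09302, 0.0155, 0.05426, 0.09302, 0.02326, giving H' = 1.30644 (working shown to 5 dp, full precision carried).
The second survey: N=94, proportions 0.07447, 0.06383, 0.18085, 0.12766, 0.10638, 0.14894, 0.21277, 0.08511, giving H' = 2.00204.
Difference = |1.30644 − 2.00204| = 0.69560, i.e. 0.696 to 3 decimal places.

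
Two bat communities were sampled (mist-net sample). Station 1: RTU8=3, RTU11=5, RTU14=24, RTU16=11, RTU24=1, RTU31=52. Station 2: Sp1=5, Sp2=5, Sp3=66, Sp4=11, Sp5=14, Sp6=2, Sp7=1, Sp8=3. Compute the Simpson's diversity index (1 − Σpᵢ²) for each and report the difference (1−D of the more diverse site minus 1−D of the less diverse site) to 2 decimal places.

Station 1: N=96, proportions 0.0312, 0.0521, 0.25, 0.1146, 0.0104, 0.5417, giving 1−D = 0.6272 (working shown to 4 dp, full precision carried).
Station 2: N=107, proportions 0.0467, 0.0467, 0.6168, 0.1028, 0.1308, 0.0187, 0.0093, 0.028, giving 1−D = 0.5863.
Difference = |0.6272 − 0.5863| = 0.0409, i.e. 0.04 to 2 decimal places.

0.04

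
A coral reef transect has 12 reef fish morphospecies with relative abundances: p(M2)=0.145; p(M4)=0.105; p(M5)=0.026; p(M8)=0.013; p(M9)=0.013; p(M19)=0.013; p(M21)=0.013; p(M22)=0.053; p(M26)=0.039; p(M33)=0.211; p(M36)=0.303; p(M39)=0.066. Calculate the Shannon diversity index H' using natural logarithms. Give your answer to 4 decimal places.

1.9891

Each pᵢ ln pᵢ term (working shown to 7 dp, full precision carried): 0.145×(-1.9310215)=-0.2799981, 0.105×(-2.2537949)=-0.2366485, 0.026×(-3.6496587)=-0.0948911, 0.013×(-4.3428059)=-0.0564565, 0.013×(-4.3428059)=-0.0564565, 0.013×(-4.3428059)=-0.0564565, 0.013×(-4.3428059)=-0.0564565, 0.053×(-2.9374634)=-0.1556856, 0.039×(-3.2441936)=-0.1265236, 0.211×(-1.5558971)=-0.3282943, 0.303×(-1.1940225)=-0.3617888, 0.066×(-2.7181005)=-0.1793946.
Sum = -1.9890505, so H' = 1.9891.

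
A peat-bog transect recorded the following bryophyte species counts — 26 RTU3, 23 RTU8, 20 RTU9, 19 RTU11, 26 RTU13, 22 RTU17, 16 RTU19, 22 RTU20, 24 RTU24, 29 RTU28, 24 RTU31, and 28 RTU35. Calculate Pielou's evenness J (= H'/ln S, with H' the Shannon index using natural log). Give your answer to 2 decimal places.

Total N = 26+23+20+19+26+22+16+22+24+29+24+28 = 279, so the proportions are 0.0932, 0.0824, 0.0717, 0.0681, 0.0932, 0.0789, 0.0573, 0.0789, 0.086, 0.1039, 0.086, 0.1004 (working shown to 4 dp, full precision carried).
H' = −Σ pᵢ ln pᵢ = −((-0.2212) + (-0.2057) + (-0.1889) + (-0.1830) + (-0.2212) + (-0.2003) + (-0.1639) + (-0.2003) + (-0.2110) + (-0.2353) + (-0.2110) + (-0.2307)) = 2.4726.
With S = 12 species, ln S = 2.4849, so J = 2.4726/2.4849 = 0.9950, i.e. 1.00 to 2 decimal places.

1.00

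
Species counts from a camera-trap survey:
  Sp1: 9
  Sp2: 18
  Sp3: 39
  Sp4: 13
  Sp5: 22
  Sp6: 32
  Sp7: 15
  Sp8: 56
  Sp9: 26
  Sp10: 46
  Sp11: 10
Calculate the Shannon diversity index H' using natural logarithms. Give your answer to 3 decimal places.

2.241

Total N = 9+18+39+13+22+32+15+56+26+46+10 = 286, so the proportions are 0.03147, 0.06294, 0.13636, 0.04545, 0.07692, 0.11189, 0.05245, 0.1958, 0.09091, 0.16084, 0.03497 (working shown to 5 dp, full precision carried).
Each pᵢ ln pᵢ term: 0.03147×(-3.45877)=-0.10884, 0.06294×(-2.76562)=-0.17406, 0.13636×(-1.99243)=-0.27170, 0.04545×(-3.09104)=-0.14050, 0.07692×(-2.56495)=-0.19730, 0.11189×(-2.19026)=-0.24506, 0.05245×(-2.94794)=-0.15461, 0.1958×(-1.63064)=-0.31929, 0.09091×(-2.39790)=-0.21799, 0.16084×(-1.82735)=-0.29391, 0.03497×(-3.35341)=-0.11725.
Sum = -2.24052, so H' = 2.241.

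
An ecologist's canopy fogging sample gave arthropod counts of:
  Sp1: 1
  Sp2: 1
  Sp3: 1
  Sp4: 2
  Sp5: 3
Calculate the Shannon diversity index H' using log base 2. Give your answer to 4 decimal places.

Total N = 1+1+1+2+3 = 8, so the proportions are 0.125, 0.125, 0.125, 0.25, 0.375 (working shown to 6 dp, full precision carried).
Each pᵢ log₂ pᵢ term: 0.125×(-3.000000)=-0.375000, 0.125×(-3.000000)=-0.375000, 0.125×(-3.000000)=-0.375000, 0.25×(-2.000000)=-0.500000, 0.375×(-1.415037)=-0.530639.
Sum = -2.155639, so H' = 2.1556.

2.1556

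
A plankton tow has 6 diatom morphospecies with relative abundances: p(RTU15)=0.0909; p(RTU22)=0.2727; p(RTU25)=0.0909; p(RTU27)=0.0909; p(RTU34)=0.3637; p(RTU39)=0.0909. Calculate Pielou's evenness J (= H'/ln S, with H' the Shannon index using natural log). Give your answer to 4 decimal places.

H' = −Σ pᵢ ln pᵢ = −((-0.217978) + (-0.354342) + (-0.217978) + (-0.217978) + (-0.367856) + (-0.217978)) = 1.594108 (working shown to 6 dp, full precision carried).
With S = 6 species, ln S = 1.791759, so J = 1.594108/1.791759 = 0.889689, i.e. 0.8897 to 4 decimal places.

0.8897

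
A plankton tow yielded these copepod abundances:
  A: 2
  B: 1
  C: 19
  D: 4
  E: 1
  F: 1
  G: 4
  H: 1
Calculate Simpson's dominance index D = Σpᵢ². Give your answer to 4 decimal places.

Total N = 2+1+19+4+1+1+4+1 = 33, so the proportions are 0.060606, 0.030303, 0.575758, 0.121212, 0.030303, 0.030303, 0.121212, 0.030303 (working shown to 6 dp, full precision carried).
D = 0.060606² + 0.030303² + 0.575758² + 0.121212² + 0.030303² + 0.030303² + 0.121212² + 0.030303² = 0.003673 + 0.000918 + 0.331497 + 0.014692 + 0.000918 + 0.000918 + 0.014692 + 0.000918 = 0.368228.
To 4 decimal places, D = 0.3682.

0.3682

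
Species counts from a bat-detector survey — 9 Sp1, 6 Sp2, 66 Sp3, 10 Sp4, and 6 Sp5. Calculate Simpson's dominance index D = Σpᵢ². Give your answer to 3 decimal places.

Total N = 9+6+66+10+6 = 97, so the proportions are 0.09278, 0.06186, 0.68041, 0.10309, 0.06186 (working shown to 5 dp, full precision carried).
D = 0.09278² + 0.06186² + 0.68041² + 0.10309² + 0.06186² = 0.00861 + 0.00383 + 0.46296 + 0.01063 + 0.00383 = 0.48985.
To 3 decimal places, D = 0.490.

0.490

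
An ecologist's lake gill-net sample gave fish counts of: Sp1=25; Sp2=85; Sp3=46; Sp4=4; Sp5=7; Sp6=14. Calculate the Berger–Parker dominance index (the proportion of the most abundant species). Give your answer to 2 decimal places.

0.47

Total N = 25+85+46+4+7+14 = 181, so the proportions are 0.1381, 0.4696, 0.2541, 0.0221, 0.0387, 0.0773 (working shown to 4 dp, full precision carried).
The largest proportion is 0.4696, i.e. d = 0.47 to 2 decimal places.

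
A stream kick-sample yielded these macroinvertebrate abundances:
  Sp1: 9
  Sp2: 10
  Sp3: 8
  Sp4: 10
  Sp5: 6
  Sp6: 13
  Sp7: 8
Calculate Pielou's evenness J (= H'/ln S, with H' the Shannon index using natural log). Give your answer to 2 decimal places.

0.99

Total N = 9+10+8+10+6+13+8 = 64, so the proportions are 0.1406, 0.1562, 0.125, 0.1562, 0.0938, 0.2031, 0.125 (working shown to 4 dp, full precision carried).
H' = −Σ pᵢ ln pᵢ = −((-0.2759) + (-0.2900) + (-0.2599) + (-0.2900) + (-0.2219) + (-0.3238) + (-0.2599)) = 1.9215.
With S = 7 species, ln S = 1.9459, so J = 1.9215/1.9459 = 0.9875, i.e. 0.99 to 2 decimal places.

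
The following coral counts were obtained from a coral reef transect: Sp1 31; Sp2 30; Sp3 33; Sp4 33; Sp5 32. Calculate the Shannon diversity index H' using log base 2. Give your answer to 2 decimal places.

2.32

Total N = 31+30+33+33+32 = 159, so the proportions are 0.195, 0.1887, 0.2075, 0.2075, 0.2013 (working shown to 4 dp, full precision carried).
Each pᵢ log₂ pᵢ term: 0.195×(-2.3587)=-0.4599, 0.1887×(-2.4060)=-0.4540, 0.2075×(-2.2685)=-0.4708, 0.2075×(-2.2685)=-0.4708, 0.2013×(-2.3129)=-0.4655.
Sum = -2.3210, so H' = 2.32.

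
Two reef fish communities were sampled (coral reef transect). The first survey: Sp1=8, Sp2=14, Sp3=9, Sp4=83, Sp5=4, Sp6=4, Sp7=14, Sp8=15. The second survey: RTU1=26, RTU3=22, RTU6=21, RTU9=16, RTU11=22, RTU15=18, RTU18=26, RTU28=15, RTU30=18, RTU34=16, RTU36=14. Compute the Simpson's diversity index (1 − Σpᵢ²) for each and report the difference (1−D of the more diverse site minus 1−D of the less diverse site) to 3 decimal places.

The first survey: N=151, proportions 0.05298, 0.09272, 0.0596, 0.54967, 0.02649, 0.02649, 0.09272, 0.09934, giving 1−D = 0.66304 (working shown to 5 dp, full precision carried).
The second survey: N=214, proportions 0.1215, 0.1028, 0.09813, 0.07477, 0.1028, 0.08411, 0.1215, 0.07009, 0.08411, 0.07477, 0.06542, giving 1−D = 0.90519.
Difference = |0.66304 − 0.90519| = 0.24215, i.e. 0.242 to 3 decimal places.

0.242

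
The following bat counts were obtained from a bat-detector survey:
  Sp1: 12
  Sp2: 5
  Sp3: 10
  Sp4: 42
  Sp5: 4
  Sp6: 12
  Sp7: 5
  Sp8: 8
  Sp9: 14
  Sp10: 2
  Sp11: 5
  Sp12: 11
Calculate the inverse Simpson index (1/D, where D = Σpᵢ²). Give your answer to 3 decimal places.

6.431

Total N = 12+5+10+42+4+12+5+8+14+2+5+11 = 130, so the proportions are 0.0923077, 0.0384615, 0.0769231, 0.3230769, 0.0307692, 0.0923077, 0.0384615, 0.0615385, 0.1076923, 0.0153846, 0.0384615, 0.0846154 (working shown to 7 dp, full precision carried).
D = 0.0923077² + 0.0384615² + 0.0769231² + 0.3230769² + 0.0307692² + 0.0923077² + 0.0384615² + 0.0615385² + 0.1076923² + 0.0153846² + 0.0384615² + 0.0846154² = 0.0085207 + 0.0014793 + 0.0059172 + 0.1043787 + 0.0009467 + 0.0085207 + 0.0014793 + 0.0037870 + 0.0115976 + 0.0002367 + 0.0014793 + 0.0071598 = 0.1555030.
So 1/D = 6.43075, i.e. 6.431 to 3 decimal places.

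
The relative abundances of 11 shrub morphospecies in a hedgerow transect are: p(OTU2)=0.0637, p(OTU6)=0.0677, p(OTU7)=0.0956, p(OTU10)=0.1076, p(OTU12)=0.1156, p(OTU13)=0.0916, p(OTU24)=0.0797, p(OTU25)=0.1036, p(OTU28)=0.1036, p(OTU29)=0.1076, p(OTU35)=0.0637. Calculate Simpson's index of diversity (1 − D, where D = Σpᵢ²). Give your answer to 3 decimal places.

0.905

D = 0.0637² + 0.0677² + 0.0956² + 0.1076² + 0.1156² + 0.0916² + 0.0797² + 0.1036² + 0.1036² + 0.1076² + 0.0637² = 0.00406 + 0.00458 + 0.00914 + 0.01158 + 0.01336 + 0.00839 + 0.00635 + 0.01073 + 0.01073 + 0.01158 + 0.00406 = 0.09457 (working shown to 5 dp, full precision carried).
So 1 − D = 0.90543, i.e. 0.905 to 3 decimal places.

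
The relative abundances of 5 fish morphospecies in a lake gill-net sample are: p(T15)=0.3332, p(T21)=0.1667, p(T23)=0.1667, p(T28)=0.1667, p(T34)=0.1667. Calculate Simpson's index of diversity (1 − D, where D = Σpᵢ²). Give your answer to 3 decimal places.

0.778

D = 0.3332² + 0.1667² + 0.1667² + 0.1667² + 0.1667² = 0.11102 + 0.02779 + 0.02779 + 0.02779 + 0.02779 = 0.22218 (working shown to 5 dp, full precision carried).
So 1 − D = 0.77782, i.e. 0.778 to 3 decimal places.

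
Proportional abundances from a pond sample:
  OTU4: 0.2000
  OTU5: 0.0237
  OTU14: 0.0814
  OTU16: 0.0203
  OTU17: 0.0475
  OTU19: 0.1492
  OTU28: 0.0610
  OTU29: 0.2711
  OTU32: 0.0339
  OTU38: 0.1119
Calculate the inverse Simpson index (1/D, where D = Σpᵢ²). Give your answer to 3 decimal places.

D = 0.2² + 0.0237² + 0.0814² + 0.0203² + 0.0475² + 0.1492² + 0.061² + 0.2711² + 0.0339² + 0.1119² = 0.0400000 + 0.0005617 + 0.0066260 + 0.0004121 + 0.0022563 + 0.0222606 + 0.0037210 + 0.0734952 + 0.0011492 + 0.0125216 = 0.1630037 (working shown to 7 dp, full precision carried).
So 1/D = 6.13483, i.e. 6.135 to 3 decimal places.

6.135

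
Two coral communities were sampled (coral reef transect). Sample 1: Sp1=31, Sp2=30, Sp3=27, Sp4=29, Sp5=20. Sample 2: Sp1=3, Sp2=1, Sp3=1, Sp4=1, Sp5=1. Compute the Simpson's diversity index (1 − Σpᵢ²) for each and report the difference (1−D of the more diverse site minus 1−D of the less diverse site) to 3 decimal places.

0.061

Sample 1: N=137, proportions 0.226277, 0.218978, 0.19708, 0.211679, 0.145985, giving 1−D = 0.795887 (working shown to 6 dp, full precision carried).
Sample 2: N=7, proportions 0.428571, 0.142857, 0.142857, 0.142857, 0.142857, giving 1−D = 0.734694.
Difference = |0.795887 − 0.734694| = 0.061193, i.e. 0.061 to 3 decimal places.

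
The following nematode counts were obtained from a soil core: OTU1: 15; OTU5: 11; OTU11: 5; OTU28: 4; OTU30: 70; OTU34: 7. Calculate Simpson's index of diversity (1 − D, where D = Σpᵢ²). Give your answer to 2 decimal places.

0.57

Total N = 15+11+5+4+70+7 = 112, so the proportions are 0.1339, 0.0982, 0.0446, 0.0357, 0.625, 0.0625 (working shown to 4 dp, full precision carried).
D = 0.1339² + 0.0982² + 0.0446² + 0.0357² + 0.625² + 0.0625² = 0.0179 + 0.0096 + 0.0020 + 0.0013 + 0.3906 + 0.0039 = 0.4254.
So 1 − D = 0.5746, i.e. 0.57 to 2 decimal places.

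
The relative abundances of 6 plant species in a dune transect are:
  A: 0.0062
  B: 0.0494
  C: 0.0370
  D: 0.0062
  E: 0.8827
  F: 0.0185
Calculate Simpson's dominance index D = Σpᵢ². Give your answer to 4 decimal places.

0.7834

D = 0.0062² + 0.0494² + 0.037² + 0.0062² + 0.8827² + 0.0185² = 0.000038 + 0.002440 + 0.001369 + 0.000038 + 0.779159 + 0.000342 = 0.783388 (working shown to 6 dp, full precision carried).
To 4 decimal places, D = 0.7834.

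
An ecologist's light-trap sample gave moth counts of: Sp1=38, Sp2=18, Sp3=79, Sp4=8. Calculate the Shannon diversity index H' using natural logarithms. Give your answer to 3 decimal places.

Total N = 38+18+79+8 = 143, so the proportions are 0.26573, 0.12587, 0.55245, 0.05594 (working shown to 5 dp, full precision carried).
Each pᵢ ln pᵢ term: 0.26573×(-1.32526)=-0.35217, 0.12587×(-2.07247)=-0.26087, 0.55245×(-0.59340)=-0.32782, 0.05594×(-2.88340)=-0.16131.
Sum = -1.10217, so H' = 1.102.

1.102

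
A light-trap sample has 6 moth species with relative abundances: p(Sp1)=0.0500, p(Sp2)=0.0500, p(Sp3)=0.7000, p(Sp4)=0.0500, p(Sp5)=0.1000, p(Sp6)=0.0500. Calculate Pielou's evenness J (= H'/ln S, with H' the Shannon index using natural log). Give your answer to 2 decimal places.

0.60

H' = −Σ pᵢ ln pᵢ = −((-0.1498) + (-0.1498) + (-0.2497) + (-0.1498) + (-0.2303) + (-0.1498)) = 1.0791 (working shown to 4 dp, full precision carried).
With S = 6 species, ln S = 1.7918, so J = 1.0791/1.7918 = 0.6022, i.e. 0.60 to 2 decimal places.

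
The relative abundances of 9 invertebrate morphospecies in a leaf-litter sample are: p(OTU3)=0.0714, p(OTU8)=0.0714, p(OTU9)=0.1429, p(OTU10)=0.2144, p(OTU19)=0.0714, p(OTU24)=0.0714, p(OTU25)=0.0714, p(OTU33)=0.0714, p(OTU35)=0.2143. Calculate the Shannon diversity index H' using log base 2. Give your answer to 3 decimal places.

2.985

Each pᵢ log₂ pᵢ term (working shown to 5 dp, full precision carried): 0.0714×(-3.80793)=-0.27189, 0.0714×(-3.80793)=-0.27189, 0.1429×(-2.80692)=-0.40111, 0.2144×(-2.22162)=-0.47632, 0.0714×(-3.80793)=-0.27189, 0.0714×(-3.80793)=-0.27189, 0.0714×(-3.80793)=-0.27189, 0.0714×(-3.80793)=-0.27189, 0.2143×(-2.22230)=-0.47624.
Sum = -2.98498, so H' = 2.985.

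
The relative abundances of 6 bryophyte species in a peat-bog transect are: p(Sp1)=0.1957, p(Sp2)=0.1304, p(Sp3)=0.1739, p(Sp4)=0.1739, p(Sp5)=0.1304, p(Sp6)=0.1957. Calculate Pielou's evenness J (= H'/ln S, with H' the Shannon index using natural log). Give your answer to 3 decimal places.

0.992

H' = −Σ pᵢ ln pᵢ = −((-0.31922) + (-0.26564) + (-0.30420) + (-0.30420) + (-0.26564) + (-0.31922)) = 1.77813 (working shown to 5 dp, full precision carried).
With S = 6 species, ln S = 1.79176, so J = 1.77813/1.79176 = 0.99239, i.e. 0.992 to 3 decimal places.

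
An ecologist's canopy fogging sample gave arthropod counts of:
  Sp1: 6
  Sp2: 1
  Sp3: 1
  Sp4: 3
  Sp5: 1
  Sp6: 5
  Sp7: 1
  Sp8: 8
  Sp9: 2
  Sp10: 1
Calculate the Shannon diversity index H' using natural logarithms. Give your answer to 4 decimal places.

1.9840

Total N = 6+1+1+3+1+5+1+8+2+1 = 29, so the proportions are 0.206897, 0.034483, 0.034483, 0.103448, 0.034483, 0.172414, 0.034483, 0.275862, 0.068966, 0.034483 (working shown to 6 dp, full precision carried).
Each pᵢ ln pᵢ term: 0.206897×(-1.575536)=-0.325973, 0.034483×(-3.367296)=-0.116114, 0.034483×(-3.367296)=-0.116114, 0.103448×(-2.268684)=-0.234691, 0.034483×(-3.367296)=-0.116114, 0.172414×(-1.757858)=-0.303079, 0.034483×(-3.367296)=-0.116114, 0.275862×(-1.287854)=-0.355270, 0.068966×(-2.674149)=-0.184424, 0.034483×(-3.367296)=-0.116114.
Sum = -1.984006, so H' = 1.9840.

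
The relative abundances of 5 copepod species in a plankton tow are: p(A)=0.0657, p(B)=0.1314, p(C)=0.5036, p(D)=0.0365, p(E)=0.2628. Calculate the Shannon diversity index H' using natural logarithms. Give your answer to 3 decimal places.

Each pᵢ ln pᵢ term (working shown to 5 dp, full precision carried): 0.0657×(-2.72266)=-0.17888, 0.1314×(-2.02951)=-0.26668, 0.5036×(-0.68597)=-0.34546, 0.0365×(-3.31044)=-0.12083, 0.2628×(-1.33636)=-0.35120.
Sum = -1.26304, so H' = 1.263.

1.263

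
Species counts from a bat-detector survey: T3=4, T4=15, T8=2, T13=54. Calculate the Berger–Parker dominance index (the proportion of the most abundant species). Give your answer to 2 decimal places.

0.72

Total N = 4+15+2+54 = 75, so the proportions are 0.0533, 0.2, 0.0267, 0.72 (working shown to 4 dp, full precision carried).
The largest proportion is 0.72, i.e. d = 0.72 to 2 decimal places.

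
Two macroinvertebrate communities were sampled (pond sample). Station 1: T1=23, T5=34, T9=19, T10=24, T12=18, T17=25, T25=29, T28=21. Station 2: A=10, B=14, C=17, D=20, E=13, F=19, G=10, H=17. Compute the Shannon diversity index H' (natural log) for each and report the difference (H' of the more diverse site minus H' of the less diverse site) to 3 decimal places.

0.009

Station 1: N=193, proportions 0.11917, 0.17617, 0.09845, 0.12435, 0.09326, 0.12953, 0.15026, 0.10881, giving H' = 2.05898 (working shown to 5 dp, full precision carried).
Station 2: N=120, proportions 0.08333, 0.11667, 0.14167, 0.16667, 0.10833, 0.15833, 0.08333, 0.14167, giving H' = 2.04973.
Difference = |2.05898 − 2.04973| = 0.00925, i.e. 0.009 to 3 decimal places.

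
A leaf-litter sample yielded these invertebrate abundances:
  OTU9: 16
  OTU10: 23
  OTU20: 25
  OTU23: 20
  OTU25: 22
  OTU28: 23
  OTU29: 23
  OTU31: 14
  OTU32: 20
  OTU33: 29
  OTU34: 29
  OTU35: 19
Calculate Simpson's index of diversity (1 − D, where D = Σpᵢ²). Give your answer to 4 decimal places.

0.9134

Total N = 16+23+25+20+22+23+23+14+20+29+29+19 = 263, so the proportions are 0.060837, 0.087452, 0.095057, 0.076046, 0.08365, 0.087452, 0.087452, 0.053232, 0.076046, 0.110266, 0.110266, 0.072243 (working shown to 6 dp, full precision carried).
D = 0.060837² + 0.087452² + 0.095057² + 0.076046² + 0.08365² + 0.087452² + 0.087452² + 0.053232² + 0.076046² + 0.110266² + 0.110266² + 0.072243² = 0.003701 + 0.007648 + 0.009036 + 0.005783 + 0.006997 + 0.007648 + 0.007648 + 0.002834 + 0.005783 + 0.012159 + 0.012159 + 0.005219 = 0.086614.
So 1 − D = 0.913386, i.e. 0.9134 to 4 decimal places.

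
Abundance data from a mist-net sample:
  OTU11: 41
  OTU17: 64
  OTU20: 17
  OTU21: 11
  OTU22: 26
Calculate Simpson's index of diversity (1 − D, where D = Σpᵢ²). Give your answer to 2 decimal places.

Total N = 41+64+17+11+26 = 159, so the proportions are 0.2579, 0.4025, 0.1069, 0.0692, 0.1635 (working shown to 4 dp, full precision carried).
D = 0.2579² + 0.4025² + 0.1069² + 0.0692² + 0.1635² = 0.0665 + 0.1620 + 0.0114 + 0.0048 + 0.0267 = 0.2715.
So 1 − D = 0.7285, i.e. 0.73 to 2 decimal places.

0.73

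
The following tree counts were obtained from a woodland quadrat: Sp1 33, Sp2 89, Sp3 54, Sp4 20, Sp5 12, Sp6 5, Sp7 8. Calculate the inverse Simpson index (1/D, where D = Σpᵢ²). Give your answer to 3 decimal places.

3.889

Total N = 33+89+54+20+12+5+8 = 221, so the proportions are 0.1493213, 0.4027149, 0.2443439, 0.0904977, 0.0542986, 0.0226244, 0.0361991 (working shown to 7 dp, full precision carried).
D = 0.1493213² + 0.4027149² + 0.2443439² + 0.0904977² + 0.0542986² + 0.0226244² + 0.0361991² = 0.0222968 + 0.1621793 + 0.0597039 + 0.0081898 + 0.0029483 + 0.0005119 + 0.0013104 = 0.2571405.
So 1/D = 3.88892, i.e. 3.889 to 3 decimal places.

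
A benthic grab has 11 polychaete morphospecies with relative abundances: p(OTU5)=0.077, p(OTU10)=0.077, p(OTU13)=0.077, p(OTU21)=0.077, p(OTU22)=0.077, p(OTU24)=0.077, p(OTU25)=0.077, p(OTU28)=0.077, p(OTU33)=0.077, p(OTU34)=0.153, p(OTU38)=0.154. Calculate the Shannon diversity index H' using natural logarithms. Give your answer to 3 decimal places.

Each pᵢ ln pᵢ term (working shown to 5 dp, full precision carried): 0.077×(-2.56395)=-0.19742, 0.077×(-2.56395)=-0.19742, 0.077×(-2.56395)=-0.19742, 0.077×(-2.56395)=-0.19742, 0.077×(-2.56395)=-0.19742, 0.077×(-2.56395)=-0.19742, 0.077×(-2.56395)=-0.19742, 0.077×(-2.56395)=-0.19742, 0.077×(-2.56395)=-0.19742, 0.153×(-1.87732)=-0.28723, 0.154×(-1.87080)=-0.28810.
Sum = -2.35215, so H' = 2.352.

2.352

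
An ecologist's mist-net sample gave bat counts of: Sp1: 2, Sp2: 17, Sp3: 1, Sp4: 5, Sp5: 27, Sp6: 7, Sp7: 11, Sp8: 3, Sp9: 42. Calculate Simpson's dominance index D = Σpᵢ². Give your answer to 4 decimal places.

Total N = 2+17+1+5+27+7+11+3+42 = 115, so the proportions are 0.017391, 0.147826, 0.008696, 0.043478, 0.234783, 0.06087, 0.095652, 0.026087, 0.365217 (working shown to 6 dp, full precision carried).
D = 0.017391² + 0.147826² + 0.008696² + 0.043478² + 0.234783² + 0.06087² + 0.095652² + 0.026087² + 0.365217² = 0.000302 + 0.021853 + 0.000076 + 0.001890 + 0.055123 + 0.003705 + 0.009149 + 0.000681 + 0.133384 = 0.226163.
To 4 decimal places, D = 0.2262.

0.2262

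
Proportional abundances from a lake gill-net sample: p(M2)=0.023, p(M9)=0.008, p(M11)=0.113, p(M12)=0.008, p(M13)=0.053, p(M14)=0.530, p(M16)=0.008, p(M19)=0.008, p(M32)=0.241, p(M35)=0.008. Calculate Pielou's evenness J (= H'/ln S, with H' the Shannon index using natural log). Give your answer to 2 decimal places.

H' = −Σ pᵢ ln pᵢ = −((-0.0868) + (-0.0386) + (-0.2464) + (-0.0386) + (-0.1557) + (-0.3365) + (-0.0386) + (-0.0386) + (-0.3429) + (-0.0386)) = 1.3614 (working shown to 4 dp, full precision carried).
With S = 10 species, ln S = 2.3026, so J = 1.3614/2.3026 = 0.5912, i.e. 0.59 to 2 decimal places.

0.59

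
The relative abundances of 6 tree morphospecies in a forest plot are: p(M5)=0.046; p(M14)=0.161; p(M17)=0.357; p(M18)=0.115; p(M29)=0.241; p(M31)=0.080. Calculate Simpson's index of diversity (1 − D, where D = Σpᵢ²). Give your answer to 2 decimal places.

D = 0.046² + 0.161² + 0.357² + 0.115² + 0.241² + 0.08² = 0.0021 + 0.0259 + 0.1274 + 0.0132 + 0.0581 + 0.0064 = 0.2332 (working shown to 4 dp, full precision carried).
So 1 − D = 0.7668, i.e. 0.77 to 2 decimal places.

0.77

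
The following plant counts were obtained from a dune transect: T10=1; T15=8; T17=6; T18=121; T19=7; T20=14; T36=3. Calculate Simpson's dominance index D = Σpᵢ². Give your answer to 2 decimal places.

Total N = 1+8+6+121+7+14+3 = 160, so the proportions are 0.0063, 0.05, 0.0375, 0.7562, 0.0437, 0.0875, 0.0187 (working shown to 4 dp, full precision carried).
D = 0.0063² + 0.05² + 0.0375² + 0.7562² + 0.0437² + 0.0875² + 0.0187² = 0.0000 + 0.0025 + 0.0014 + 0.5719 + 0.0019 + 0.0077 + 0.0004 = 0.5858.
To 2 decimal places, D = 0.59.

0.59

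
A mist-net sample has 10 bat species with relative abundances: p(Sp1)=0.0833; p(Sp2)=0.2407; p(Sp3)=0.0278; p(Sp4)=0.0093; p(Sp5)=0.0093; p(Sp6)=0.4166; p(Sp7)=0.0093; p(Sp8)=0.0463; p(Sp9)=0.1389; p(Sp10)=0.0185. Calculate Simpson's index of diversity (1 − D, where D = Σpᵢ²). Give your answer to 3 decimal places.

D = 0.0833² + 0.2407² + 0.0278² + 0.0093² + 0.0093² + 0.4166² + 0.0093² + 0.0463² + 0.1389² + 0.0185² = 0.00694 + 0.05794 + 0.00077 + 0.00009 + 0.00009 + 0.17356 + 0.00009 + 0.00214 + 0.01929 + 0.00034 = 0.26124 (working shown to 5 dp, full precision carried).
So 1 − D = 0.73876, i.e. 0.739 to 3 decimal places.

0.739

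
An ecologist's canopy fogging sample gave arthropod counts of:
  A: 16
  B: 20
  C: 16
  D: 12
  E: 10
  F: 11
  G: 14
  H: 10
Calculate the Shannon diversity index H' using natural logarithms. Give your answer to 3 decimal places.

Total N = 16+20+16+12+10+11+14+10 = 109, so the proportions are 0.14679, 0.18349, 0.14679, 0.11009, 0.09174, 0.10092, 0.12844, 0.09174 (working shown to 5 dp, full precision carried).
Each pᵢ ln pᵢ term: 0.14679×(-1.91876)=-0.28165, 0.18349×(-1.69562)=-0.31112, 0.14679×(-1.91876)=-0.28165, 0.11009×(-2.20644)=-0.24291, 0.09174×(-2.38876)=-0.21915, 0.10092×(-2.29345)=-0.23145, 0.12844×(-2.05229)=-0.26360, 0.09174×(-2.38876)=-0.21915.
Sum = -2.05069, so H' = 2.051.

2.051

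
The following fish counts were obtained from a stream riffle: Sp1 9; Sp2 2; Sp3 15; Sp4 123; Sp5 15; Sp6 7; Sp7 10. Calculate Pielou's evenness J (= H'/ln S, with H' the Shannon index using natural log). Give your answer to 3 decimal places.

0.596

Total N = 9+2+15+123+15+7+10 = 181, so the proportions are 0.04972, 0.01105, 0.08287, 0.67956, 0.08287, 0.03867, 0.05525 (working shown to 5 dp, full precision carried).
H' = −Σ pᵢ ln pᵢ = −((-0.14923) + (-0.04978) + (-0.20639) + (-0.26252) + (-0.20639) + (-0.12579) + (-0.16000)) = 1.16011.
With S = 7 species, ln S = 1.94591, so J = 1.16011/1.94591 = 0.59618, i.e. 0.596 to 3 decimal places.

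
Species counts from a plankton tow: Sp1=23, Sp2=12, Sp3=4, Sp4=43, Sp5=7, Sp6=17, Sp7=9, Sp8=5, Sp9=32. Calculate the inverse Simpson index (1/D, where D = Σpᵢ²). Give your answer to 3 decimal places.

5.767

Total N = 23+12+4+43+7+17+9+5+32 = 152, so the proportions are 0.1513158, 0.0789474, 0.0263158, 0.2828947, 0.0460526, 0.1118421, 0.0592105, 0.0328947, 0.2105263 (working shown to 7 dp, full precision carried).
D = 0.1513158² + 0.0789474² + 0.0263158² + 0.2828947² + 0.0460526² + 0.1118421² + 0.0592105² + 0.0328947² + 0.2105263² = 0.0228965 + 0.0062327 + 0.0006925 + 0.0800294 + 0.0021208 + 0.0125087 + 0.0035059 + 0.0010821 + 0.0443213 = 0.1733899.
So 1/D = 5.76735, i.e. 5.767 to 3 decimal places.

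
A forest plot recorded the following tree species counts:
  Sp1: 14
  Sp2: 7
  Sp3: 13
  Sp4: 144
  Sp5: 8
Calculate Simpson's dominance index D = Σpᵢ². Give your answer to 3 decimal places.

0.613

Total N = 14+7+13+144+8 = 186, so the proportions are 0.07527, 0.03763, 0.06989, 0.77419, 0.04301 (working shown to 5 dp, full precision carried).
D = 0.07527² + 0.03763² + 0.06989² + 0.77419² + 0.04301² = 0.00567 + 0.00142 + 0.00488 + 0.59938 + 0.00185 = 0.61319.
To 3 decimal places, D = 0.613.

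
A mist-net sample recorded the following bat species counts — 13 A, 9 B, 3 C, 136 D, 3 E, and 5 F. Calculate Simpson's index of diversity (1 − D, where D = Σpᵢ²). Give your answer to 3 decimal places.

0.342

Total N = 13+9+3+136+3+5 = 169, so the proportions are 0.07692, 0.05325, 0.01775, 0.80473, 0.01775, 0.02959 (working shown to 5 dp, full precision carried).
D = 0.07692² + 0.05325² + 0.01775² + 0.80473² + 0.01775² + 0.02959² = 0.00592 + 0.00284 + 0.00032 + 0.64760 + 0.00032 + 0.00088 = 0.65786.
So 1 − D = 0.34214, i.e. 0.342 to 3 decimal places.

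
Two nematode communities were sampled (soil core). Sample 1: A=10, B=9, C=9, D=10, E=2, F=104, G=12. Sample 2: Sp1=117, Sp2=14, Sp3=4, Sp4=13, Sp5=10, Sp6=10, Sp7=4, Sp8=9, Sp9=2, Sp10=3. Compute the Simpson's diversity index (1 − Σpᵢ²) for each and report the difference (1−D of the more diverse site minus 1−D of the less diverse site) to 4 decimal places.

Sample 1: N=156, proportions 0.064103, 0.057692, 0.057692, 0.064103, 0.012821, 0.666667, 0.076923, giving 1−D = 0.534599 (working shown to 6 dp, full precision carried).
Sample 2: N=186, proportions 0.629032, 0.075269, 0.021505, 0.069892, 0.053763, 0.053763, 0.021505, 0.048387, 0.010753, 0.016129, giving 1−D = 0.584345.
Difference = |0.534599 − 0.584345| = 0.049746, i.e. 0.0497 to 4 decimal places.

0.0497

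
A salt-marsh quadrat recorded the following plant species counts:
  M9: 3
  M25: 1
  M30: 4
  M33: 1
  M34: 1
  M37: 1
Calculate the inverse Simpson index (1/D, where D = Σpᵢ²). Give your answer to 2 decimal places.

4.17

Total N = 3+1+4+1+1+1 = 11, so the proportions are 0.272727, 0.090909, 0.363636, 0.090909, 0.090909, 0.090909 (working shown to 6 dp, full precision carried).
D = 0.272727² + 0.090909² + 0.363636² + 0.090909² + 0.090909² + 0.090909² = 0.074380 + 0.008264 + 0.132231 + 0.008264 + 0.008264 + 0.008264 = 0.239669.
So 1/D = 4.1724, i.e. 4.17 to 2 decimal places.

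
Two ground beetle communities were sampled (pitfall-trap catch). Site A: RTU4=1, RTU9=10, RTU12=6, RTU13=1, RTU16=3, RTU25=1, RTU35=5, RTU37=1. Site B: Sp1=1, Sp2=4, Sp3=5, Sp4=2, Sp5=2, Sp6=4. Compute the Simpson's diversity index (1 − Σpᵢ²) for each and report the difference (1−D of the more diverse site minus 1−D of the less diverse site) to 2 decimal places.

Site A: N=28, proportions 0.0357, 0.3571, 0.2143, 0.0357, 0.1071, 0.0357, 0.1786, 0.0357, giving 1−D = 0.7781 (working shown to 4 dp, full precision carried).
Site B: N=18, proportions 0.0556, 0.2222, 0.2778, 0.1111, 0.1111, 0.2222, giving 1−D = 0.7963.
Difference = |0.7781 − 0.7963| = 0.0182, i.e. 0.02 to 2 decimal places.

0.02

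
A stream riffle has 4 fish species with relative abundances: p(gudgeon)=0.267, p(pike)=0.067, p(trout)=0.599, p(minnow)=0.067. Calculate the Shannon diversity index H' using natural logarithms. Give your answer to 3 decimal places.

1.022

Each pᵢ ln pᵢ term (working shown to 5 dp, full precision carried): 0.267×(-1.32051)=-0.35258, 0.067×(-2.70306)=-0.18111, 0.599×(-0.51249)=-0.30698, 0.067×(-2.70306)=-0.18111.
Sum = -1.02177, so H' = 1.022.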